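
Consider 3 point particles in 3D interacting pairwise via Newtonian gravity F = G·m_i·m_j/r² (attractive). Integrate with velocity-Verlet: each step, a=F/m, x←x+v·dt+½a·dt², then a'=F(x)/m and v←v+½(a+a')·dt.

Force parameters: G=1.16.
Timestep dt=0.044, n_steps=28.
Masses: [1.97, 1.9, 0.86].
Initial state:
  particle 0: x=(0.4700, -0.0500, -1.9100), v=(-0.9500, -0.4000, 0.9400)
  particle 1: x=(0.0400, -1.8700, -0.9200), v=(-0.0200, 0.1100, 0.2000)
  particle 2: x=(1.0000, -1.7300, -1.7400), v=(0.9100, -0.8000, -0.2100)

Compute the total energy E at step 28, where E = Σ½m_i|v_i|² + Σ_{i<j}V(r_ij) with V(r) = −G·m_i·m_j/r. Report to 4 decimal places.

step 0: x0=(0.4700, -0.0500, -1.9100) x1=(0.0400, -1.8700, -0.9200) x2=(1.0000, -1.7300, -1.7400)
step 1: x0=(0.4282, -0.0683, -1.8684) x1=(0.0397, -1.8647, -0.9118) x2=(1.0388, -1.7647, -1.7485)
step 2: x0=(0.3864, -0.0880, -1.8263) x1=(0.0404, -1.8584, -0.9048) x2=(1.0753, -1.7983, -1.7554)
step 3: x0=(0.3446, -0.1092, -1.7837) x1=(0.0421, -1.8511, -0.8990) x2=(1.1094, -1.8308, -1.7609)
step 4: x0=(0.3029, -0.1318, -1.7406) x1=(0.0449, -1.8427, -0.8944) x2=(1.1413, -1.8622, -1.7650)
step 5: x0=(0.2613, -0.1559, -1.6970) x1=(0.0485, -1.8334, -0.8908) x2=(1.1710, -1.8924, -1.7677)
step 6: x0=(0.2198, -0.1815, -1.6529) x1=(0.0530, -1.8229, -0.8884) x2=(1.1984, -1.9216, -1.7691)
step 7: x0=(0.1784, -0.2088, -1.6082) x1=(0.0584, -1.8113, -0.8872) x2=(1.2237, -1.9497, -1.7691)
step 8: x0=(0.1371, -0.2376, -1.5631) x1=(0.0646, -1.7985, -0.8870) x2=(1.2469, -1.9767, -1.7679)
step 9: x0=(0.0960, -0.2682, -1.5174) x1=(0.0716, -1.7844, -0.8880) x2=(1.2680, -2.0026, -1.7655)
step 10: x0=(0.0551, -0.3006, -1.4712) x1=(0.0793, -1.7689, -0.8901) x2=(1.2871, -2.0274, -1.7618)
step 11: x0=(0.0145, -0.3350, -1.4244) x1=(0.0876, -1.7519, -0.8933) x2=(1.3041, -2.0510, -1.7569)
step 12: x0=(-0.0258, -0.3714, -1.3770) x1=(0.0965, -1.7333, -0.8977) x2=(1.3190, -2.0736, -1.7509)
step 13: x0=(-0.0656, -0.4100, -1.3290) x1=(0.1058, -1.7129, -0.9033) x2=(1.3320, -2.0951, -1.7436)
step 14: x0=(-0.1050, -0.4511, -1.2803) x1=(0.1156, -1.6905, -0.9100) x2=(1.3429, -2.1155, -1.7352)
step 15: x0=(-0.1436, -0.4947, -1.2311) x1=(0.1255, -1.6658, -0.9179) x2=(1.3518, -2.1347, -1.7257)
step 16: x0=(-0.1815, -0.5413, -1.1812) x1=(0.1355, -1.6388, -0.9269) x2=(1.3588, -2.1527, -1.7150)
step 17: x0=(-0.2182, -0.5910, -1.1308) x1=(0.1453, -1.6089, -0.9371) x2=(1.3637, -2.1696, -1.7032)
step 18: x0=(-0.2535, -0.6442, -1.0798) x1=(0.1545, -1.5760, -0.9482) x2=(1.3667, -2.1852, -1.6904)
step 19: x0=(-0.2870, -0.7014, -1.0284) x1=(0.1626, -1.5395, -0.9604) x2=(1.3677, -2.1996, -1.6764)
step 20: x0=(-0.3180, -0.7629, -0.9767) x1=(0.1691, -1.4992, -0.9732) x2=(1.3668, -2.2127, -1.6614)
step 21: x0=(-0.3457, -0.8292, -0.9252) x1=(0.1730, -1.4544, -0.9864) x2=(1.3639, -2.2245, -1.6454)
step 22: x0=(-0.3690, -0.9007, -0.8742) x1=(0.1733, -1.4049, -0.9995) x2=(1.3590, -2.2349, -1.6284)
step 23: x0=(-0.3866, -0.9774, -0.8246) x1=(0.1685, -1.3506, -1.0115) x2=(1.3523, -2.2440, -1.6104)
step 24: x0=(-0.3969, -1.0591, -0.7775) x1=(0.1570, -1.2918, -1.0214) x2=(1.3436, -2.2516, -1.5916)
step 25: x0=(-0.3982, -1.1447, -0.7344) x1=(0.1370, -1.2296, -1.0275) x2=(1.3332, -2.2579, -1.5718)
step 26: x0=(-0.3895, -1.2320, -0.6967) x1=(0.1074, -1.1662, -1.0284) x2=(1.3209, -2.2627, -1.5512)
step 27: x0=(-0.3706, -1.3182, -0.6658) x1=(0.0681, -1.1046, -1.0226) x2=(1.3069, -2.2662, -1.5298)
step 28: x0=(-0.3429, -1.4004, -0.6419) x1=(0.0204, -1.0477, -1.0100) x2=(1.2911, -2.2684, -1.5076)
step 0 velocities: v0=(-0.9500, -0.4000, 0.9400) v1=(-0.0200, 0.1100, 0.2000) v2=(0.9100, -0.8000, -0.2100)
step 0: KE=2.6170, PE=-4.6545, E=-2.0375
step 28 velocities: v0=(0.7049, -1.8021, 0.4678) v1=(-1.1529, 1.2171, 0.3621) v2=(-0.3779, -0.0341, 0.5134)
step 28: KE=6.8737, PE=-8.9329, E=-2.0593

-2.0593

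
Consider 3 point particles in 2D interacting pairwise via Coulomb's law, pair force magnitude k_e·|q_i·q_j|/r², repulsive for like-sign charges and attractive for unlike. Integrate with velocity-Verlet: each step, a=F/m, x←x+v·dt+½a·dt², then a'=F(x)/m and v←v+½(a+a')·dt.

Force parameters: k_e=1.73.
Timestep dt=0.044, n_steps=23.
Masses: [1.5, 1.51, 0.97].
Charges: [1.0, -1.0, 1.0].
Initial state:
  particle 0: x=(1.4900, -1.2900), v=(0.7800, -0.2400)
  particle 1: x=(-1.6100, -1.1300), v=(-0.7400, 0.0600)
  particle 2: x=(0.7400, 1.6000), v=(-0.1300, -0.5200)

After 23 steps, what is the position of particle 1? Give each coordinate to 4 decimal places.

step 0: x0=(1.4900, -1.2900) x1=(-1.6100, -1.1300) x2=(0.7400, 1.6000)
step 1: x0=(1.5242, -1.3007) x1=(-1.6424, -1.1273) x2=(0.7341, 1.5772)
step 2: x0=(1.5583, -1.3116) x1=(-1.6744, -1.1245) x2=(0.7280, 1.5546)
step 3: x0=(1.5923, -1.3227) x1=(-1.7062, -1.1216) x2=(0.7216, 1.5321)
step 4: x0=(1.6261, -1.3341) x1=(-1.7376, -1.1185) x2=(0.7149, 1.5099)
step 5: x0=(1.6597, -1.3457) x1=(-1.7687, -1.1154) x2=(0.7079, 1.4878)
step 6: x0=(1.6933, -1.3575) x1=(-1.7995, -1.1121) x2=(0.7005, 1.4658)
step 7: x0=(1.7268, -1.3695) x1=(-1.8300, -1.1087) x2=(0.6929, 1.4441)
step 8: x0=(1.7602, -1.3818) x1=(-1.8602, -1.1052) x2=(0.6850, 1.4225)
step 9: x0=(1.7935, -1.3942) x1=(-1.8901, -1.1016) x2=(0.6767, 1.4011)
step 10: x0=(1.8267, -1.4069) x1=(-1.9197, -1.0979) x2=(0.6681, 1.3798)
step 11: x0=(1.8599, -1.4198) x1=(-1.9491, -1.0941) x2=(0.6591, 1.3588)
step 12: x0=(1.8930, -1.4329) x1=(-1.9781, -1.0902) x2=(0.6498, 1.3378)
step 13: x0=(1.9261, -1.4463) x1=(-2.0069, -1.0862) x2=(0.6401, 1.3171)
step 14: x0=(1.9591, -1.4598) x1=(-2.0354, -1.0820) x2=(0.6301, 1.2965)
step 15: x0=(1.9921, -1.4735) x1=(-2.0637, -1.0778) x2=(0.6198, 1.2760)
step 16: x0=(2.0251, -1.4874) x1=(-2.0917, -1.0735) x2=(0.6090, 1.2557)
step 17: x0=(2.0580, -1.5015) x1=(-2.1194, -1.0690) x2=(0.5979, 1.2355)
step 18: x0=(2.0910, -1.5159) x1=(-2.1469, -1.0645) x2=(0.5864, 1.2155)
step 19: x0=(2.1239, -1.5304) x1=(-2.1741, -1.0599) x2=(0.5745, 1.1956)
step 20: x0=(2.1568, -1.5450) x1=(-2.2011, -1.0551) x2=(0.5623, 1.1759)
step 21: x0=(2.1897, -1.5599) x1=(-2.2278, -1.0503) x2=(0.5496, 1.1562)
step 22: x0=(2.2226, -1.5749) x1=(-2.2542, -1.0454) x2=(0.5366, 1.1367)
step 23: x0=(2.2555, -1.5902) x1=(-2.2804, -1.0404) x2=(0.5232, 1.1173)

(-2.2804, -1.0404)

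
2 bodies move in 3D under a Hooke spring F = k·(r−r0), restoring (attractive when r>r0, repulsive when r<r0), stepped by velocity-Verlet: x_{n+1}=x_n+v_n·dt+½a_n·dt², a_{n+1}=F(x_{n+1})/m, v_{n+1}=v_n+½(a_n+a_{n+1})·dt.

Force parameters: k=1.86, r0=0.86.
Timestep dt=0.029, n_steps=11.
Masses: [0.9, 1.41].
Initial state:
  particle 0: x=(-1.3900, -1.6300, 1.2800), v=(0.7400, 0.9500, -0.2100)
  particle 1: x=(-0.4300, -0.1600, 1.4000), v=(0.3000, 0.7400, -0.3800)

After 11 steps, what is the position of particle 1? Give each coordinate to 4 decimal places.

step 0: x0=(-1.3900, -1.6300, 1.2800) x1=(-0.4300, -0.1600, 1.4000)
step 1: x0=(-1.3681, -1.6018, 1.2740) x1=(-0.4216, -0.1390, 1.3889)
step 2: x0=(-1.3454, -1.5723, 1.2680) x1=(-0.4137, -0.1187, 1.3778)
step 3: x0=(-1.3219, -1.5415, 1.2622) x1=(-0.4063, -0.0993, 1.3666)
step 4: x0=(-1.2975, -1.5095, 1.2564) x1=(-0.3994, -0.0807, 1.3554)
step 5: x0=(-1.2724, -1.4763, 1.2508) x1=(-0.3931, -0.0629, 1.3441)
step 6: x0=(-1.2466, -1.4419, 1.2452) x1=(-0.3871, -0.0458, 1.3328)
step 7: x0=(-1.2201, -1.4063, 1.2397) x1=(-0.3817, -0.0295, 1.3214)
step 8: x0=(-1.1928, -1.3696, 1.2342) x1=(-0.3767, -0.0138, 1.3100)
step 9: x0=(-1.1650, -1.3318, 1.2288) x1=(-0.3721, 0.0011, 1.2985)
step 10: x0=(-1.1365, -1.2930, 1.2235) x1=(-0.3679, 0.0154, 1.2870)
step 11: x0=(-1.1074, -1.2532, 1.2182) x1=(-0.3640, 0.0290, 1.2755)

(-0.3640, 0.0290, 1.2755)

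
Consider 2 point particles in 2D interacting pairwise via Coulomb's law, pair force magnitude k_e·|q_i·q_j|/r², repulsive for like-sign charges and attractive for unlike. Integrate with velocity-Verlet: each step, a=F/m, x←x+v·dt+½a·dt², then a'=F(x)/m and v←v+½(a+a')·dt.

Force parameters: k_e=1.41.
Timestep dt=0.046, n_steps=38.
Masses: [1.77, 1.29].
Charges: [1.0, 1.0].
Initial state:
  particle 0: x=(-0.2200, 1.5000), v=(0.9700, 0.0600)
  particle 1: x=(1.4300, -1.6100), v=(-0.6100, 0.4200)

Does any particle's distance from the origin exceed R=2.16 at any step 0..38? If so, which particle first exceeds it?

yes, particle 0

step 0: x0=(-0.2200, 1.5000) x1=(1.4300, -1.6100)
step 1: x0=(-0.1754, 1.5028) x1=(1.4020, -1.5908)
step 2: x0=(-0.1309, 1.5058) x1=(1.3741, -1.5717)
step 3: x0=(-0.0864, 1.5088) x1=(1.3462, -1.5528)
step 4: x0=(-0.0420, 1.5120) x1=(1.3185, -1.5341)
step 5: x0=(0.0023, 1.5154) x1=(1.2908, -1.5156)
step 6: x0=(0.0466, 1.5189) x1=(1.2632, -1.4973)
step 7: x0=(0.0908, 1.5225) x1=(1.2357, -1.4791)
step 8: x0=(0.1350, 1.5263) x1=(1.2083, -1.4612)
step 9: x0=(0.1791, 1.5303) x1=(1.1809, -1.4435)
step 10: x0=(0.2231, 1.5344) x1=(1.1536, -1.4261)
step 11: x0=(0.2671, 1.5386) x1=(1.1264, -1.4088)
step 12: x0=(0.3111, 1.5431) x1=(1.0993, -1.3918)
step 13: x0=(0.3549, 1.5477) x1=(1.0722, -1.3751)
step 14: x0=(0.3988, 1.5525) x1=(1.0452, -1.3586)
step 15: x0=(0.4426, 1.5575) x1=(1.0183, -1.3423)
step 16: x0=(0.4864, 1.5627) x1=(0.9914, -1.3263)
step 17: x0=(0.5301, 1.5680) x1=(0.9645, -1.3106)
step 18: x0=(0.5738, 1.5736) x1=(0.9377, -1.2951)
step 19: x0=(0.6175, 1.5794) x1=(0.9109, -1.2799)
step 20: x0=(0.6612, 1.5854) x1=(0.8842, -1.2650)
step 21: x0=(0.7048, 1.5915) x1=(0.8575, -1.2503)
step 22: x0=(0.7485, 1.5979) x1=(0.8307, -1.2360)
step 23: x0=(0.7921, 1.6045) x1=(0.8040, -1.2219)
step 24: x0=(0.8357, 1.6113) x1=(0.7773, -1.2082)
step 25: x0=(0.8794, 1.6183) x1=(0.7506, -1.1947)
step 26: x0=(0.9230, 1.6256) x1=(0.7239, -1.1815)
step 27: x0=(0.9667, 1.6330) x1=(0.6972, -1.1686)
step 28: x0=(1.0104, 1.6407) x1=(0.6704, -1.1560)
step 29: x0=(1.0541, 1.6485) x1=(0.6436, -1.1437)
step 30: x0=(1.0978, 1.6566) x1=(0.6167, -1.1317)
step 31: x0=(1.1416, 1.6649) x1=(0.5898, -1.1199)
step 32: x0=(1.1854, 1.6734) x1=(0.5629, -1.1085)
step 33: x0=(1.2292, 1.6821) x1=(0.5359, -1.0973)
step 34: x0=(1.2732, 1.6909) x1=(0.5088, -1.0864)
step 35: x0=(1.3171, 1.7000) x1=(0.4816, -1.0757)
step 36: x0=(1.3611, 1.7093) x1=(0.4544, -1.0653)
step 37: x0=(1.4052, 1.7188) x1=(0.4271, -1.0552)
step 38: x0=(1.4494, 1.7284) x1=(0.3997, -1.0453)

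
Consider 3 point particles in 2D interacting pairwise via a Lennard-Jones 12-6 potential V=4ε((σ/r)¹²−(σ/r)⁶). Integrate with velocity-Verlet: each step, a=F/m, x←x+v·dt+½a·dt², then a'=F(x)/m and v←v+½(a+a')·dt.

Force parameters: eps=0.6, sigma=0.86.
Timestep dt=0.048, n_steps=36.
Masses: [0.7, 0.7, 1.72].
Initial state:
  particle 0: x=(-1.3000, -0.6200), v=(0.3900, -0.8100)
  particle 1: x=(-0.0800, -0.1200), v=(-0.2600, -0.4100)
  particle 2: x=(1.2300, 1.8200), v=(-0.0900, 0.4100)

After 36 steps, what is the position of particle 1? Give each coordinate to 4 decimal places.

(-0.4330, -0.7845)

step 0: x0=(-1.3000, -0.6200) x1=(-0.0800, -0.1200) x2=(1.2300, 1.8200)
step 1: x0=(-1.2802, -0.6584) x1=(-0.0935, -0.1401) x2=(1.2257, 1.8397)
step 2: x0=(-1.2580, -0.6958) x1=(-0.1095, -0.1612) x2=(1.2213, 1.8593)
step 3: x0=(-1.2331, -0.7320) x1=(-0.1280, -0.1835) x2=(1.2170, 1.8790)
step 4: x0=(-1.2052, -0.7666) x1=(-0.1496, -0.2073) x2=(1.2126, 1.8986)
step 5: x0=(-1.1738, -0.7994) x1=(-0.1747, -0.2330) x2=(1.2083, 1.9182)
step 6: x0=(-1.1383, -0.8298) x1=(-0.2038, -0.2609) x2=(1.2039, 1.9378)
step 7: x0=(-1.0981, -0.8575) x1=(-0.2376, -0.2916) x2=(1.1995, 1.9574)
step 8: x0=(-1.0538, -0.8823) x1=(-0.2756, -0.3251) x2=(1.1952, 1.9770)
step 9: x0=(-1.0106, -0.9080) x1=(-0.3124, -0.3578) x2=(1.1908, 1.9966)
step 10: x0=(-0.9893, -0.9510) x1=(-0.3273, -0.3731) x2=(1.1864, 2.0162)
step 11: x0=(-0.9951, -1.0175) x1=(-0.3151, -0.3648) x2=(1.1820, 2.0358)
step 12: x0=(-1.0040, -1.0872) x1=(-0.2997, -0.3535) x2=(1.1776, 2.0553)
step 13: x0=(-1.0098, -1.1535) x1=(-0.2875, -0.3454) x2=(1.1732, 2.0749)
step 14: x0=(-1.0120, -1.2158) x1=(-0.2789, -0.3414) x2=(1.1688, 2.0944)
step 15: x0=(-1.0111, -1.2744) x1=(-0.2734, -0.3411) x2=(1.1644, 2.1140)
step 16: x0=(-1.0076, -1.3298) x1=(-0.2704, -0.3439) x2=(1.1600, 2.1335)
step 17: x0=(-1.0021, -1.3824) x1=(-0.2694, -0.3495) x2=(1.1556, 2.1531)
step 18: x0=(-0.9949, -1.4326) x1=(-0.2702, -0.3575) x2=(1.1512, 2.1726)
step 19: x0=(-0.9862, -1.4807) x1=(-0.2724, -0.3676) x2=(1.1468, 2.1922)
step 20: x0=(-0.9763, -1.5269) x1=(-0.2758, -0.3797) x2=(1.1423, 2.2117)
step 21: x0=(-0.9653, -1.5712) x1=(-0.2803, -0.3935) x2=(1.1379, 2.2312)
step 22: x0=(-0.9533, -1.6139) x1=(-0.2858, -0.4090) x2=(1.1335, 2.2507)
step 23: x0=(-0.9405, -1.6550) x1=(-0.2922, -0.4260) x2=(1.1291, 2.2703)
step 24: x0=(-0.9269, -1.6947) x1=(-0.2993, -0.4445) x2=(1.1247, 2.2898)
step 25: x0=(-0.9125, -1.7328) x1=(-0.3072, -0.4645) x2=(1.1202, 2.3093)
step 26: x0=(-0.8974, -1.7696) x1=(-0.3157, -0.4859) x2=(1.1158, 2.3288)
step 27: x0=(-0.8818, -1.8049) x1=(-0.3249, -0.5088) x2=(1.1114, 2.3483)
step 28: x0=(-0.8655, -1.8388) x1=(-0.3347, -0.5330) x2=(1.1069, 2.3678)
step 29: x0=(-0.8486, -1.8712) x1=(-0.3451, -0.5587) x2=(1.1025, 2.3873)
step 30: x0=(-0.8311, -1.9022) x1=(-0.3560, -0.5859) x2=(1.0981, 2.4068)
step 31: x0=(-0.8131, -1.9316) x1=(-0.3675, -0.6145) x2=(1.0937, 2.4263)
step 32: x0=(-0.7946, -1.9595) x1=(-0.3795, -0.6448) x2=(1.0892, 2.4458)
step 33: x0=(-0.7755, -1.9856) x1=(-0.3921, -0.6768) x2=(1.0848, 2.4653)
step 34: x0=(-0.7559, -2.0099) x1=(-0.4052, -0.7106) x2=(1.0804, 2.4848)
step 35: x0=(-0.7357, -2.0322) x1=(-0.4188, -0.7464) x2=(1.0759, 2.5043)
step 36: x0=(-0.7150, -2.0523) x1=(-0.4330, -0.7845) x2=(1.0715, 2.5238)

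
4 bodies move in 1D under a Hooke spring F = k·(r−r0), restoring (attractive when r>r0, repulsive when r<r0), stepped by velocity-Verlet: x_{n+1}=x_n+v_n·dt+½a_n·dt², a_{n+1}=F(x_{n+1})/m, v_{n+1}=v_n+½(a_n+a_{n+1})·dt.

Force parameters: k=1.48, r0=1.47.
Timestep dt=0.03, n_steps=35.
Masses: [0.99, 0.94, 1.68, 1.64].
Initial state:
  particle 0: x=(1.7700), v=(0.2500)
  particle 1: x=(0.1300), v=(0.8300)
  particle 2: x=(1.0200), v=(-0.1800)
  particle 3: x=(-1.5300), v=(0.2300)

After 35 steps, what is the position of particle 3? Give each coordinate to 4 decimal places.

step 0: x0=(1.7700) x1=(0.1300) x2=(1.0200) x3=(-1.5300)
step 1: x0=(1.7766) x1=(0.1545) x2=(1.0141) x3=(-1.5218)
step 2: x0=(1.7816) x1=(0.1780) x2=(1.0073) x3=(-1.5112)
step 3: x0=(1.7848) x1=(0.2005) x2=(0.9996) x3=(-1.4980)
step 4: x0=(1.7864) x1=(0.2219) x2=(0.9911) x3=(-1.4823)
step 5: x0=(1.7863) x1=(0.2421) x2=(0.9818) x3=(-1.4642)
step 6: x0=(1.7846) x1=(0.2610) x2=(0.9718) x3=(-1.4436)
step 7: x0=(1.7814) x1=(0.2786) x2=(0.9612) x3=(-1.4206)
step 8: x0=(1.7766) x1=(0.2949) x2=(0.9499) x3=(-1.3953)
step 9: x0=(1.7705) x1=(0.3096) x2=(0.9380) x3=(-1.3677)
step 10: x0=(1.7629) x1=(0.3229) x2=(0.9257) x3=(-1.3380)
step 11: x0=(1.7541) x1=(0.3346) x2=(0.9129) x3=(-1.3061)
step 12: x0=(1.7440) x1=(0.3447) x2=(0.8997) x3=(-1.2721)
step 13: x0=(1.7328) x1=(0.3533) x2=(0.8862) x3=(-1.2363)
step 14: x0=(1.7205) x1=(0.3602) x2=(0.8725) x3=(-1.1985)
step 15: x0=(1.7072) x1=(0.3655) x2=(0.8585) x3=(-1.1591)
step 16: x0=(1.6931) x1=(0.3691) x2=(0.8443) x3=(-1.1180)
step 17: x0=(1.6782) x1=(0.3711) x2=(0.8301) x3=(-1.0754)
step 18: x0=(1.6627) x1=(0.3714) x2=(0.8159) x3=(-1.0315)
step 19: x0=(1.6466) x1=(0.3702) x2=(0.8016) x3=(-0.9862)
step 20: x0=(1.6300) x1=(0.3673) x2=(0.7874) x3=(-0.9399)
step 21: x0=(1.6130) x1=(0.3629) x2=(0.7734) x3=(-0.8926)
step 22: x0=(1.5958) x1=(0.3570) x2=(0.7596) x3=(-0.8445)
step 23: x0=(1.5785) x1=(0.3497) x2=(0.7459) x3=(-0.7957)
step 24: x0=(1.5611) x1=(0.3409) x2=(0.7326) x3=(-0.7464)
step 25: x0=(1.5438) x1=(0.3308) x2=(0.7196) x3=(-0.6967)
step 26: x0=(1.5267) x1=(0.3195) x2=(0.7070) x3=(-0.6468)
step 27: x0=(1.5099) x1=(0.3069) x2=(0.6949) x3=(-0.5968)
step 28: x0=(1.4934) x1=(0.2932) x2=(0.6832) x3=(-0.5469)
step 29: x0=(1.4775) x1=(0.2785) x2=(0.6720) x3=(-0.4972)
step 30: x0=(1.4621) x1=(0.2629) x2=(0.6614) x3=(-0.4480)
step 31: x0=(1.4474) x1=(0.2465) x2=(0.6514) x3=(-0.3992)
step 32: x0=(1.4334) x1=(0.2293) x2=(0.6421) x3=(-0.3512)
step 33: x0=(1.4203) x1=(0.2115) x2=(0.6334) x3=(-0.3041)
step 34: x0=(1.4081) x1=(0.1932) x2=(0.6255) x3=(-0.2579)
step 35: x0=(1.3970) x1=(0.1746) x2=(0.6182) x3=(-0.2129)

(-0.2129)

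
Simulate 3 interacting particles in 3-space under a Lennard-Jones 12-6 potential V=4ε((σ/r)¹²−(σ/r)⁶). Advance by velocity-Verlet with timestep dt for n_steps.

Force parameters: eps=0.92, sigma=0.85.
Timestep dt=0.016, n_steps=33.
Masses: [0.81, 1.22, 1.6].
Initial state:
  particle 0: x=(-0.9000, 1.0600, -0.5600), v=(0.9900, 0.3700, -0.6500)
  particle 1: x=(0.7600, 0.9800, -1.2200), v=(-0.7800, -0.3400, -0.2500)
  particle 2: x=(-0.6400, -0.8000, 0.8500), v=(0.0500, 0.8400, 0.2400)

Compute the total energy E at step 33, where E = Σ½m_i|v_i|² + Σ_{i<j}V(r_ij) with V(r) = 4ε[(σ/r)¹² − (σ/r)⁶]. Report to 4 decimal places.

1.6753

step 0: x0=(-0.9000, 1.0600, -0.5600) x1=(0.7600, 0.9800, -1.2200) x2=(-0.6400, -0.8000, 0.8500)
step 1: x0=(-0.8841, 1.0659, -0.5704) x1=(0.7475, 0.9746, -1.2240) x2=(-0.6392, -0.7866, 0.8538)
step 2: x0=(-0.8682, 1.0718, -0.5808) x1=(0.7350, 0.9691, -1.2280) x2=(-0.6384, -0.7731, 0.8577)
step 3: x0=(-0.8523, 1.0777, -0.5913) x1=(0.7224, 0.9637, -1.2319) x2=(-0.6376, -0.7597, 0.8615)
step 4: x0=(-0.8363, 1.0836, -0.6017) x1=(0.7098, 0.9583, -1.2359) x2=(-0.6368, -0.7462, 0.8653)
step 5: x0=(-0.8202, 1.0895, -0.6122) x1=(0.6972, 0.9528, -1.2398) x2=(-0.6360, -0.7328, 0.8692)
step 6: x0=(-0.8040, 1.0954, -0.6227) x1=(0.6845, 0.9474, -1.2437) x2=(-0.6352, -0.7193, 0.8730)
step 7: x0=(-0.7878, 1.1012, -0.6332) x1=(0.6718, 0.9420, -1.2476) x2=(-0.6344, -0.7058, 0.8768)
step 8: x0=(-0.7715, 1.1071, -0.6438) x1=(0.6590, 0.9366, -1.2515) x2=(-0.6336, -0.6924, 0.8806)
step 9: x0=(-0.7551, 1.1129, -0.6544) x1=(0.6461, 0.9311, -1.2553) x2=(-0.6328, -0.6789, 0.8845)
step 10: x0=(-0.7385, 1.1187, -0.6650) x1=(0.6332, 0.9257, -1.2591) x2=(-0.6320, -0.6655, 0.8883)
step 11: x0=(-0.7219, 1.1245, -0.6757) x1=(0.6201, 0.9204, -1.2629) x2=(-0.6312, -0.6520, 0.8921)
step 12: x0=(-0.7051, 1.1302, -0.6865) x1=(0.6070, 0.9150, -1.2666) x2=(-0.6304, -0.6385, 0.8959)
step 13: x0=(-0.6881, 1.1360, -0.6973) x1=(0.5938, 0.9096, -1.2703) x2=(-0.6296, -0.6250, 0.8997)
step 14: x0=(-0.6710, 1.1416, -0.7082) x1=(0.5804, 0.9043, -1.2739) x2=(-0.6288, -0.6116, 0.9035)
step 15: x0=(-0.6536, 1.1473, -0.7192) x1=(0.5670, 0.8990, -1.2775) x2=(-0.6280, -0.5981, 0.9073)
step 16: x0=(-0.6360, 1.1529, -0.7303) x1=(0.5533, 0.8937, -1.2810) x2=(-0.6272, -0.5846, 0.9111)
step 17: x0=(-0.6181, 1.1584, -0.7415) x1=(0.5395, 0.8885, -1.2844) x2=(-0.6264, -0.5711, 0.9149)
step 18: x0=(-0.6000, 1.1639, -0.7529) x1=(0.5255, 0.8833, -1.2877) x2=(-0.6256, -0.5576, 0.9187)
step 19: x0=(-0.5815, 1.1692, -0.7644) x1=(0.5112, 0.8781, -1.2909) x2=(-0.6248, -0.5441, 0.9225)
step 20: x0=(-0.5626, 1.1745, -0.7761) x1=(0.4967, 0.8731, -1.2940) x2=(-0.6240, -0.5306, 0.9263)
step 21: x0=(-0.5432, 1.1796, -0.7880) x1=(0.4819, 0.8681, -1.2969) x2=(-0.6232, -0.5171, 0.9301)
step 22: x0=(-0.5234, 1.1846, -0.8002) x1=(0.4667, 0.8632, -1.2997) x2=(-0.6224, -0.5036, 0.9339)
step 23: x0=(-0.5030, 1.1894, -0.8126) x1=(0.4512, 0.8584, -1.3022) x2=(-0.6216, -0.4901, 0.9377)
step 24: x0=(-0.4819, 1.1939, -0.8254) x1=(0.4353, 0.8538, -1.3046) x2=(-0.6208, -0.4766, 0.9414)
step 25: x0=(-0.4602, 1.1982, -0.8385) x1=(0.4189, 0.8493, -1.3067) x2=(-0.6200, -0.4631, 0.9452)
step 26: x0=(-0.4379, 1.2023, -0.8519) x1=(0.4021, 0.8451, -1.3086) x2=(-0.6192, -0.4496, 0.9490)
step 27: x0=(-0.4149, 1.2061, -0.8657) x1=(0.3848, 0.8410, -1.3103) x2=(-0.6184, -0.4361, 0.9528)
step 28: x0=(-0.3914, 1.2096, -0.8797) x1=(0.3673, 0.8370, -1.3118) x2=(-0.6176, -0.4226, 0.9565)
step 29: x0=(-0.3681, 1.2133, -0.8937) x1=(0.3499, 0.8330, -1.3133) x2=(-0.6167, -0.4091, 0.9603)
step 30: x0=(-0.3459, 1.2175, -0.9070) x1=(0.3331, 0.8286, -1.3153) x2=(-0.6159, -0.3956, 0.9641)
step 31: x0=(-0.3266, 1.2233, -0.9186) x1=(0.3183, 0.8231, -1.3184) x2=(-0.6151, -0.3821, 0.9678)
step 32: x0=(-0.3124, 1.2324, -0.9269) x1=(0.3070, 0.8154, -1.3236) x2=(-0.6143, -0.3685, 0.9716)
step 33: x0=(-0.3049, 1.2459, -0.9310) x1=(0.3000, 0.8048, -1.3317) x2=(-0.6135, -0.3550, 0.9753)
step 0 velocities: v0=(0.9900, 0.3700, -0.6500) v1=(-0.7800, -0.3400, -0.2500) v2=(0.0500, 0.8400, 0.2400)
step 0: KE=1.7158, PE=-0.0519, E=1.6639
step 33 velocities: v0=(0.2830, 0.9815, -0.1330) v1=(-0.3114, -0.7527, -0.5863) v2=(0.0506, 0.8451, 0.2347)
step 33: KE=1.6617, PE=0.0136, E=1.6753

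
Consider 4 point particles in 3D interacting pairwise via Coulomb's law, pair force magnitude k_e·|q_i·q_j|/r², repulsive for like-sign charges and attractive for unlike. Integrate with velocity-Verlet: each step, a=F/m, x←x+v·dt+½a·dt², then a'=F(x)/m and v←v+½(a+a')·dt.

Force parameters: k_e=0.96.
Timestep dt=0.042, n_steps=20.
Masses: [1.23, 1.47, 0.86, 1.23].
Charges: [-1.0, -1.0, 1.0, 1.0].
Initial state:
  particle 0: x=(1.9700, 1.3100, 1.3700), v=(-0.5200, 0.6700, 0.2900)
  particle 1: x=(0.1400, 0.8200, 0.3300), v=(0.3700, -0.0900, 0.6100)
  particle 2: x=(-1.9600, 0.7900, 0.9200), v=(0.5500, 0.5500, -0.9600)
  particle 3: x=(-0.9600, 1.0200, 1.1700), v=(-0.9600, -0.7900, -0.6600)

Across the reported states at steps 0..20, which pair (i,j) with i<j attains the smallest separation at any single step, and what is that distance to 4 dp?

pair (2,3), distance 0.7630

step 0: x0=(1.9700, 1.3100, 1.3700) x1=(0.1400, 0.8200, 0.3300) x2=(-1.9600, 0.7900, 0.9200) x3=(-0.9600, 1.0200, 1.1700)
step 1: x0=(1.9482, 1.3382, 1.3822) x1=(0.1551, 0.8162, 0.3558) x2=(-1.9375, 0.8129, 0.8794) x3=(-0.9994, 0.9869, 1.1422)
step 2: x0=(1.9263, 1.3664, 1.3946) x1=(0.1692, 0.8125, 0.3818) x2=(-1.9163, 0.8355, 0.8382) x3=(-1.0367, 0.9540, 1.1144)
step 3: x0=(1.9045, 1.3946, 1.4071) x1=(0.1824, 0.8087, 0.4081) x2=(-1.8968, 0.8578, 0.7963) x3=(-1.0718, 0.9213, 1.0868)
step 4: x0=(1.8828, 1.4229, 1.4197) x1=(0.1947, 0.8049, 0.4345) x2=(-1.8791, 0.8799, 0.7534) x3=(-1.1044, 0.8886, 1.0594)
step 5: x0=(1.8610, 1.4513, 1.4324) x1=(0.2059, 0.8011, 0.4611) x2=(-1.8635, 0.9020, 0.7095) x3=(-1.1345, 0.8560, 1.0325)
step 6: x0=(1.8393, 1.4797, 1.4453) x1=(0.2162, 0.7972, 0.4878) x2=(-1.8501, 0.9243, 0.6642) x3=(-1.1619, 0.8232, 1.0063)
step 7: x0=(1.8177, 1.5082, 1.4583) x1=(0.2255, 0.7932, 0.5146) x2=(-1.8390, 0.9470, 0.6176) x3=(-1.1865, 0.7902, 0.9808)
step 8: x0=(1.7961, 1.5368, 1.4714) x1=(0.2338, 0.7892, 0.5414) x2=(-1.8303, 0.9704, 0.5693) x3=(-1.2084, 0.7567, 0.9563)
step 9: x0=(1.7746, 1.5655, 1.4846) x1=(0.2410, 0.7850, 0.5682) x2=(-1.8237, 0.9947, 0.5193) x3=(-1.2276, 0.7225, 0.9329)
step 10: x0=(1.7531, 1.5943, 1.4980) x1=(0.2473, 0.7808, 0.5950) x2=(-1.8190, 1.0201, 0.4676) x3=(-1.2443, 0.6877, 0.9105)
step 11: x0=(1.7317, 1.6231, 1.5114) x1=(0.2526, 0.7764, 0.6217) x2=(-1.8160, 1.0468, 0.4143) x3=(-1.2588, 0.6520, 0.8893)
step 12: x0=(1.7104, 1.6521, 1.5250) x1=(0.2570, 0.7718, 0.6483) x2=(-1.8143, 1.0748, 0.3594) x3=(-1.2712, 0.6155, 0.8691)
step 13: x0=(1.6891, 1.6812, 1.5387) x1=(0.2603, 0.7671, 0.6749) x2=(-1.8137, 1.1041, 0.3032) x3=(-1.2819, 0.5781, 0.8499)
step 14: x0=(1.6679, 1.7104, 1.5525) x1=(0.2627, 0.7623, 0.7013) x2=(-1.8138, 1.1347, 0.2457) x3=(-1.2909, 0.5399, 0.8316)
step 15: x0=(1.6468, 1.7398, 1.5665) x1=(0.2642, 0.7572, 0.7275) x2=(-1.8145, 1.1664, 0.1871) x3=(-1.2985, 0.5010, 0.8142)
step 16: x0=(1.6258, 1.7692, 1.5805) x1=(0.2648, 0.7520, 0.7536) x2=(-1.8155, 1.1992, 0.1277) x3=(-1.3049, 0.4614, 0.7975)
step 17: x0=(1.6048, 1.7989, 1.5946) x1=(0.2644, 0.7465, 0.7794) x2=(-1.8167, 1.2330, 0.0674) x3=(-1.3101, 0.4213, 0.7815)
step 18: x0=(1.5839, 1.8286, 1.6089) x1=(0.2632, 0.7408, 0.8051) x2=(-1.8181, 1.2677, 0.0065) x3=(-1.3143, 0.3807, 0.7660)
step 19: x0=(1.5631, 1.8586, 1.6232) x1=(0.2612, 0.7349, 0.8305) x2=(-1.8194, 1.3031, -0.0549) x3=(-1.3175, 0.3396, 0.7512)
step 20: x0=(1.5424, 1.8886, 1.6376) x1=(0.2583, 0.7288, 0.8557) x2=(-1.8207, 1.3393, -0.1168) x3=(-1.3199, 0.2982, 0.7368)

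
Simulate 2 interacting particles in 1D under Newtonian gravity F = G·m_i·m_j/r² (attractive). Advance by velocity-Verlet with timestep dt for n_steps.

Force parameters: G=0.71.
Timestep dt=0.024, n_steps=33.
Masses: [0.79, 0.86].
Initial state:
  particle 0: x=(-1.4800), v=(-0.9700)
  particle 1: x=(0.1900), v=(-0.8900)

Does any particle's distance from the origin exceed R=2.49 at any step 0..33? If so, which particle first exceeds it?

no

step 0: x0=(-1.4800) x1=(0.1900)
step 1: x0=(-1.5032) x1=(0.1686)
step 2: x0=(-1.5263) x1=(0.1470)
step 3: x0=(-1.5493) x1=(0.1254)
step 4: x0=(-1.5721) x1=(0.1036)
step 5: x0=(-1.5948) x1=(0.0818)
step 6: x0=(-1.6174) x1=(0.0598)
step 7: x0=(-1.6399) x1=(0.0377)
step 8: x0=(-1.6622) x1=(0.0154)
step 9: x0=(-1.6844) x1=(-0.0069)
step 10: x0=(-1.7065) x1=(-0.0294)
step 11: x0=(-1.7285) x1=(-0.0519)
step 12: x0=(-1.7503) x1=(-0.0746)
step 13: x0=(-1.7720) x1=(-0.0974)
step 14: x0=(-1.7936) x1=(-0.1203)
step 15: x0=(-1.8151) x1=(-0.1434)
step 16: x0=(-1.8364) x1=(-0.1665)
step 17: x0=(-1.8576) x1=(-0.1898)
step 18: x0=(-1.8787) x1=(-0.2131)
step 19: x0=(-1.8997) x1=(-0.2366)
step 20: x0=(-1.9205) x1=(-0.2602)
step 21: x0=(-1.9412) x1=(-0.2840)
step 22: x0=(-1.9618) x1=(-0.3078)
step 23: x0=(-1.9822) x1=(-0.3318)
step 24: x0=(-2.0026) x1=(-0.3559)
step 25: x0=(-2.0228) x1=(-0.3801)
step 26: x0=(-2.0428) x1=(-0.4044)
step 27: x0=(-2.0627) x1=(-0.4288)
step 28: x0=(-2.0825) x1=(-0.4534)
step 29: x0=(-2.1022) x1=(-0.4781)
step 30: x0=(-2.1217) x1=(-0.5029)
step 31: x0=(-2.1411) x1=(-0.5278)
step 32: x0=(-2.1604) x1=(-0.5528)
step 33: x0=(-2.1795) x1=(-0.5780)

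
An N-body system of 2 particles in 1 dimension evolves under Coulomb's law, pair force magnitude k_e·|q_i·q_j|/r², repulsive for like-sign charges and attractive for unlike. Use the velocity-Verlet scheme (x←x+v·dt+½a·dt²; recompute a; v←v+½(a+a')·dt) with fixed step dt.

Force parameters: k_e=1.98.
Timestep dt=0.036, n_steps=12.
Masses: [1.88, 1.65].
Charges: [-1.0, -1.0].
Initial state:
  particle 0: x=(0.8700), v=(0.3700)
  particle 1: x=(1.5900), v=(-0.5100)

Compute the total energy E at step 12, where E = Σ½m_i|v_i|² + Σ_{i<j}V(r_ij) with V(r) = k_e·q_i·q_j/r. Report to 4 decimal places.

step 0: x0=(0.8700) x1=(1.5900)
step 1: x0=(0.8820) x1=(1.5731)
step 2: x0=(0.8911) x1=(1.5595)
step 3: x0=(0.8972) x1=(1.5494)
step 4: x0=(0.9001) x1=(1.5429)
step 5: x0=(0.8997) x1=(1.5402)
step 6: x0=(0.8960) x1=(1.5413)
step 7: x0=(0.8889) x1=(1.5462)
step 8: x0=(0.8787) x1=(1.5546)
step 9: x0=(0.8656) x1=(1.5664)
step 10: x0=(0.8496) x1=(1.5814)
step 11: x0=(0.8311) x1=(1.5993)
step 12: x0=(0.8103) x1=(1.6198)
step 0 velocities: v0=(0.3700) v1=(-0.5100)
step 0: KE=0.3433, PE=2.7500, E=3.0933
step 12 velocities: v0=(-0.6071) v1=(0.6033)
step 12: KE=0.6468, PE=2.4459, E=3.0926

3.0926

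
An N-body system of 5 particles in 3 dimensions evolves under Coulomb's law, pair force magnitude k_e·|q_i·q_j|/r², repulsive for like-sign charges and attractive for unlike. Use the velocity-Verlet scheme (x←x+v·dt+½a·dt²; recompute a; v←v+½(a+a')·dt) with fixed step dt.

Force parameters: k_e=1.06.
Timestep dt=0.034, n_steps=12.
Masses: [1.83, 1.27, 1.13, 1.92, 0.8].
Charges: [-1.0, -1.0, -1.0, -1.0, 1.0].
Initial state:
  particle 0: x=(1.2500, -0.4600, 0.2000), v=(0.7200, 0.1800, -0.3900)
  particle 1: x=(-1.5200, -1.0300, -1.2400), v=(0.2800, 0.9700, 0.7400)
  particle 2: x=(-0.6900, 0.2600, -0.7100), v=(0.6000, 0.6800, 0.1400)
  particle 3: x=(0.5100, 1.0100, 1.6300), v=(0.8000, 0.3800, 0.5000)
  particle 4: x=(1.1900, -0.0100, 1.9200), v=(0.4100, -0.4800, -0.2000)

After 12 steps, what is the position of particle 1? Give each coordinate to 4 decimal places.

(-1.4265, -0.6579, -0.9486)

step 0: x0=(1.2500, -0.4600, 0.2000) x1=(-1.5200, -1.0300, -1.2400) x2=(-0.6900, 0.2600, -0.7100) x3=(0.5100, 1.0100, 1.6300) x4=(1.1900, -0.0100, 1.9200)
step 1: x0=(1.2746, -0.4539, 0.1868) x1=(-1.5106, -0.9972, -1.2149) x2=(-0.6696, 0.2833, -0.7052) x3=(0.5373, 1.0228, 1.6471) x4=(1.2036, -0.0260, 1.9128)
step 2: x0=(1.2994, -0.4479, 0.1739) x1=(-1.5015, -0.9647, -1.1900) x2=(-0.6491, 0.3069, -0.7005) x3=(0.5648, 1.0355, 1.6646) x4=(1.2166, -0.0413, 1.9047)
step 3: x0=(1.3244, -0.4420, 0.1611) x1=(-1.4927, -0.9325, -1.1652) x2=(-0.6287, 0.3309, -0.6957) x3=(0.5926, 1.0479, 1.6822) x4=(1.2290, -0.0560, 1.8958)
step 4: x0=(1.3496, -0.4361, 0.1485) x1=(-1.4841, -0.9007, -1.1406) x2=(-0.6081, 0.3553, -0.6909) x3=(0.6205, 1.0601, 1.7001) x4=(1.2409, -0.0700, 1.8861)
step 5: x0=(1.3750, -0.4303, 0.1361) x1=(-1.4759, -0.8692, -1.1162) x2=(-0.5876, 0.3800, -0.6861) x3=(0.6487, 1.0721, 1.7183) x4=(1.2522, -0.0833, 1.8756)
step 6: x0=(1.4006, -0.4246, 0.1239) x1=(-1.4679, -0.8380, -1.0919) x2=(-0.5669, 0.4051, -0.6813) x3=(0.6770, 1.0839, 1.7367) x4=(1.2629, -0.0959, 1.8643)
step 7: x0=(1.4264, -0.4190, 0.1119) x1=(-1.4602, -0.8072, -1.0677) x2=(-0.5462, 0.4305, -0.6765) x3=(0.7055, 1.0955, 1.7553) x4=(1.2732, -0.1078, 1.8523)
step 8: x0=(1.4524, -0.4134, 0.1001) x1=(-1.4529, -0.7767, -1.0436) x2=(-0.5254, 0.4563, -0.6717) x3=(0.7342, 1.1069, 1.7741) x4=(1.2830, -0.1190, 1.8395)
step 9: x0=(1.4786, -0.4080, 0.0885) x1=(-1.4458, -0.7465, -1.0197) x2=(-0.5046, 0.4825, -0.6669) x3=(0.7631, 1.1181, 1.7930) x4=(1.2924, -0.1295, 1.8261)
step 10: x0=(1.5049, -0.4026, 0.0771) x1=(-1.4391, -0.7166, -0.9959) x2=(-0.4837, 0.5090, -0.6621) x3=(0.7921, 1.1291, 1.8122) x4=(1.3013, -0.1393, 1.8119)
step 11: x0=(1.5315, -0.3973, 0.0659) x1=(-1.4326, -0.6871, -0.9722) x2=(-0.4626, 0.5358, -0.6573) x3=(0.8213, 1.1398, 1.8316) x4=(1.3098, -0.1484, 1.7971)
step 12: x0=(1.5582, -0.3921, 0.0548) x1=(-1.4265, -0.6579, -0.9486) x2=(-0.4415, 0.5631, -0.6524) x3=(0.8506, 1.1504, 1.8511) x4=(1.3179, -0.1568, 1.7816)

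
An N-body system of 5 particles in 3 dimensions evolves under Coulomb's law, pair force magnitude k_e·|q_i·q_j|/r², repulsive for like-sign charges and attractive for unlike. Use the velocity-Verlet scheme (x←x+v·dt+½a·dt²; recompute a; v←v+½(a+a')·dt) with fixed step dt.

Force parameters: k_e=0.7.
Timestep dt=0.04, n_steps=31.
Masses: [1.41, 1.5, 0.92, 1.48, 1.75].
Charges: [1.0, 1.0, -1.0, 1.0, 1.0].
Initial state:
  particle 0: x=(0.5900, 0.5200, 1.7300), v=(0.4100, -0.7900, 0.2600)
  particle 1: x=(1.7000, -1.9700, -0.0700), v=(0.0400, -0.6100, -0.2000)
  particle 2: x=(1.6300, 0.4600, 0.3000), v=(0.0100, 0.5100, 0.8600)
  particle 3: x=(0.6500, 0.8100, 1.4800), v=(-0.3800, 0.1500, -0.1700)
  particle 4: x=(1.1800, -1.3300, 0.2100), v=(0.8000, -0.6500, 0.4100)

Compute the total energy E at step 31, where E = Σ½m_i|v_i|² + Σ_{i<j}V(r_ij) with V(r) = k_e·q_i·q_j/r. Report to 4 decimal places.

4.6846

step 0: x0=(0.5900, 0.5200, 1.7300) x1=(1.7000, -1.9700, -0.0700) x2=(1.6300, 0.4600, 0.3000) x3=(0.6500, 0.8100, 1.4800) x4=(1.1800, -1.3300, 0.2100)
step 1: x0=(0.6060, 0.4865, 1.7421) x1=(1.7019, -1.9948, -0.0782) x2=(1.6301, 0.4802, 0.3347) x3=(0.6353, 0.8179, 1.4715) x4=(1.2118, -1.3557, 0.2265)
step 2: x0=(0.6219, 0.4498, 1.7568) x1=(1.7044, -2.0202, -0.0868) x2=(1.6296, 0.5000, 0.3701) x3=(0.6210, 0.8291, 1.4603) x4=(1.2432, -1.3807, 0.2432)
step 3: x0=(0.6378, 0.4106, 1.7735) x1=(1.7076, -2.0465, -0.0958) x2=(1.6284, 0.5193, 0.4061) x3=(0.6068, 0.8430, 1.4469) x4=(1.2742, -1.4051, 0.2601)
step 4: x0=(0.6540, 0.3694, 1.7917) x1=(1.7112, -2.0735, -0.1053) x2=(1.6265, 0.5383, 0.4428) x3=(0.5927, 0.8589, 1.4318) x4=(1.3048, -1.4288, 0.2773)
step 5: x0=(0.6706, 0.3266, 1.8111) x1=(1.7155, -2.1013, -0.1153) x2=(1.6239, 0.5569, 0.4802) x3=(0.5786, 0.8766, 1.4153) x4=(1.3351, -1.4518, 0.2948)
step 6: x0=(0.6874, 0.2827, 1.8314) x1=(1.7202, -2.1299, -0.1259) x2=(1.6206, 0.5751, 0.5182) x3=(0.5645, 0.8956, 1.3977) x4=(1.3651, -1.4742, 0.3126)
step 7: x0=(0.7046, 0.2379, 1.8523) x1=(1.7253, -2.1592, -0.1370) x2=(1.6166, 0.5930, 0.5569) x3=(0.5504, 0.9157, 1.3792) x4=(1.3948, -1.4959, 0.3308)
step 8: x0=(0.7221, 0.1925, 1.8738) x1=(1.7309, -2.1893, -0.1486) x2=(1.6118, 0.6104, 0.5963) x3=(0.5364, 0.9367, 1.3600) x4=(1.4243, -1.5170, 0.3493)
step 9: x0=(0.7399, 0.1465, 1.8956) x1=(1.7368, -2.2201, -0.1609) x2=(1.6062, 0.6276, 0.6364) x3=(0.5225, 0.9585, 1.3401) x4=(1.4535, -1.5375, 0.3682)
step 10: x0=(0.7580, 0.1001, 1.9178) x1=(1.7430, -2.2516, -0.1737) x2=(1.5998, 0.6443, 0.6771) x3=(0.5087, 0.9809, 1.3195) x4=(1.4826, -1.5575, 0.3875)
step 11: x0=(0.7763, 0.0534, 1.9403) x1=(1.7495, -2.2838, -0.1870) x2=(1.5925, 0.6607, 0.7185) x3=(0.4951, 1.0039, 1.2985) x4=(1.5116, -1.5769, 0.4071)
step 12: x0=(0.7948, 0.0065, 1.9630) x1=(1.7562, -2.3166, -0.2009) x2=(1.5844, 0.6768, 0.7605) x3=(0.4817, 1.0272, 1.2771) x4=(1.5404, -1.5958, 0.4271)
step 13: x0=(0.8136, -0.0404, 1.9858) x1=(1.7632, -2.3499, -0.2154) x2=(1.5753, 0.6925, 0.8032) x3=(0.4685, 1.0510, 1.2552) x4=(1.5692, -1.6143, 0.4474)
step 14: x0=(0.8325, -0.0875, 2.0088) x1=(1.7703, -2.3839, -0.2303) x2=(1.5654, 0.7079, 0.8464) x3=(0.4556, 1.0750, 1.2329) x4=(1.5979, -1.6323, 0.4681)
step 15: x0=(0.8517, -0.1345, 2.0319) x1=(1.7775, -2.4183, -0.2458) x2=(1.5545, 0.7229, 0.8901) x3=(0.4431, 1.0993, 1.2104) x4=(1.6265, -1.6499, 0.4891)
step 16: x0=(0.8710, -0.1815, 2.0551) x1=(1.7849, -2.4533, -0.2618) x2=(1.5426, 0.7377, 0.9343) x3=(0.4308, 1.1238, 1.1876) x4=(1.6552, -1.6672, 0.5104)
step 17: x0=(0.8904, -0.2283, 2.0783) x1=(1.7924, -2.4886, -0.2782) x2=(1.5298, 0.7521, 0.9790) x3=(0.4190, 1.1485, 1.1646) x4=(1.6838, -1.6841, 0.5320)
step 18: x0=(0.9099, -0.2751, 2.1017) x1=(1.8000, -2.5245, -0.2950) x2=(1.5160, 0.7662, 1.0240) x3=(0.4075, 1.1733, 1.1413) x4=(1.7125, -1.7007, 0.5538)
step 19: x0=(0.9296, -0.3217, 2.1252) x1=(1.8076, -2.5607, -0.3123) x2=(1.5013, 0.7801, 1.0694) x3=(0.3964, 1.1982, 1.1179) x4=(1.7412, -1.7171, 0.5759)
step 20: x0=(0.9493, -0.3682, 2.1487) x1=(1.8153, -2.5972, -0.3300) x2=(1.4856, 0.7937, 1.1150) x3=(0.3857, 1.2232, 1.0945) x4=(1.7699, -1.7331, 0.5982)
step 21: x0=(0.9692, -0.4145, 2.1723) x1=(1.8230, -2.6341, -0.3480) x2=(1.4690, 0.8071, 1.1608) x3=(0.3754, 1.2483, 1.0709) x4=(1.7987, -1.7490, 0.6207)
step 22: x0=(0.9891, -0.4605, 2.1960) x1=(1.8307, -2.6714, -0.3664) x2=(1.4515, 0.8202, 1.2068) x3=(0.3655, 1.2733, 1.0473) x4=(1.8276, -1.7646, 0.6434)
step 23: x0=(1.0090, -0.5064, 2.2198) x1=(1.8385, -2.7089, -0.3852) x2=(1.4331, 0.8330, 1.2528) x3=(0.3560, 1.2984, 1.0237) x4=(1.8565, -1.7801, 0.6663)
step 24: x0=(1.0290, -0.5520, 2.2437) x1=(1.8463, -2.7467, -0.4042) x2=(1.4138, 0.8456, 1.2989) x3=(0.3470, 1.3235, 1.0002) x4=(1.8854, -1.7954, 0.6894)
step 25: x0=(1.0489, -0.5974, 2.2677) x1=(1.8541, -2.7848, -0.4236) x2=(1.3938, 0.8581, 1.3448) x3=(0.3383, 1.3486, 0.9767) x4=(1.9145, -1.8105, 0.7125)
step 26: x0=(1.0689, -0.6425, 2.2918) x1=(1.8619, -2.8231, -0.4432) x2=(1.3730, 0.8702, 1.3907) x3=(0.3299, 1.3737, 0.9534) x4=(1.9436, -1.8255, 0.7359)
step 27: x0=(1.0889, -0.6874, 2.3160) x1=(1.8697, -2.8616, -0.4632) x2=(1.3516, 0.8822, 1.4364) x3=(0.3219, 1.3987, 0.9302) x4=(1.9728, -1.8404, 0.7593)
step 28: x0=(1.1089, -0.7320, 2.3403) x1=(1.8775, -2.9004, -0.4833) x2=(1.3294, 0.8940, 1.4819) x3=(0.3143, 1.4238, 0.9071) x4=(2.0021, -1.8551, 0.7829)
step 29: x0=(1.1288, -0.7764, 2.3648) x1=(1.8853, -2.9394, -0.5038) x2=(1.3067, 0.9056, 1.5272) x3=(0.3069, 1.4488, 0.8841) x4=(2.0314, -1.8697, 0.8065)
step 30: x0=(1.1487, -0.8206, 2.3894) x1=(1.8931, -2.9785, -0.5244) x2=(1.2835, 0.9170, 1.5723) x3=(0.2998, 1.4737, 0.8614) x4=(2.0609, -1.8843, 0.8302)
step 31: x0=(1.1686, -0.8645, 2.4141) x1=(1.9009, -3.0178, -0.5453) x2=(1.2598, 0.9282, 1.6170) x3=(0.2930, 1.4987, 0.8388) x4=(2.0904, -1.8987, 0.8540)
step 0 velocities: v0=(0.4100, -0.7900, 0.2600) v1=(0.0400, -0.6100, -0.2000) v2=(0.0100, 0.5100, 0.8600) v3=(-0.3800, 0.1500, -0.1700) v4=(0.8000, -0.6500, 0.4100)
step 0: KE=2.5980, PE=2.0881, E=4.6861
step 31 velocities: v0=(0.4957, -1.0948, 0.6200) v1=(0.1946, -0.9853, -0.5249) v2=(-0.5984, 0.2778, 1.1147) v3=(-0.1683, 0.6230, -0.5616) v4=(0.7392, -0.3607, 0.5957)
step 31: KE=4.4680, PE=0.2166, E=4.6846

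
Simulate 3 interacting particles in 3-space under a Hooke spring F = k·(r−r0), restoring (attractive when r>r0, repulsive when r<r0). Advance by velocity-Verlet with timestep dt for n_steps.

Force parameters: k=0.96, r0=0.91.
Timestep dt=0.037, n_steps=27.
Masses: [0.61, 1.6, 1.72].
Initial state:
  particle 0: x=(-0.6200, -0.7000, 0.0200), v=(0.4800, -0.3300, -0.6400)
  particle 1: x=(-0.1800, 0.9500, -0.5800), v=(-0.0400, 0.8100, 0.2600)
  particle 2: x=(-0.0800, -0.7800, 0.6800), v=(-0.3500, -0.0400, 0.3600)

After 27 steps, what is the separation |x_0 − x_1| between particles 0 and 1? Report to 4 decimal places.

1.5710

step 0: x0=(-0.6200, -0.7000, 0.0200) x1=(-0.1800, 0.9500, -0.5800) x2=(-0.0800, -0.7800, 0.6800)
step 1: x0=(-0.6020, -0.7113, -0.0040) x1=(-0.1815, 0.9792, -0.5700) x2=(-0.0930, -0.7811, 0.6931)
step 2: x0=(-0.5837, -0.7208, -0.0288) x1=(-0.1832, 1.0069, -0.5591) x2=(-0.1059, -0.7814, 0.7056)
step 3: x0=(-0.5649, -0.7284, -0.0542) x1=(-0.1850, 1.0330, -0.5474) x2=(-0.1189, -0.7810, 0.7176)
step 4: x0=(-0.5458, -0.7340, -0.0801) x1=(-0.1870, 1.0575, -0.5349) x2=(-0.1320, -0.7797, 0.7290)
step 5: x0=(-0.5262, -0.7377, -0.1066) x1=(-0.1890, 1.0803, -0.5215) x2=(-0.1450, -0.7775, 0.7398)
step 6: x0=(-0.5062, -0.7393, -0.1334) x1=(-0.1912, 1.1015, -0.5074) x2=(-0.1581, -0.7746, 0.7501)
step 7: x0=(-0.4859, -0.7388, -0.1607) x1=(-0.1935, 1.1209, -0.4925) x2=(-0.1712, -0.7708, 0.7598)
step 8: x0=(-0.4652, -0.7362, -0.1881) x1=(-0.1959, 1.1386, -0.4768) x2=(-0.1843, -0.7661, 0.7688)
step 9: x0=(-0.4441, -0.7316, -0.2158) x1=(-0.1985, 1.1546, -0.4604) x2=(-0.1975, -0.7605, 0.7772)
step 10: x0=(-0.4227, -0.7248, -0.2434) x1=(-0.2011, 1.1688, -0.4433) x2=(-0.2106, -0.7541, 0.7850)
step 11: x0=(-0.4010, -0.7158, -0.2710) x1=(-0.2038, 1.1812, -0.4255) x2=(-0.2238, -0.7467, 0.7921)
step 12: x0=(-0.3790, -0.7048, -0.2984) x1=(-0.2067, 1.1919, -0.4070) x2=(-0.2370, -0.7385, 0.7985)
step 13: x0=(-0.3567, -0.6916, -0.3255) x1=(-0.2096, 1.2008, -0.3879) x2=(-0.2502, -0.7294, 0.8042)
step 14: x0=(-0.3342, -0.6763, -0.3522) x1=(-0.2126, 1.2079, -0.3682) x2=(-0.2634, -0.7194, 0.8091)
step 15: x0=(-0.3116, -0.6589, -0.3784) x1=(-0.2157, 1.2133, -0.3479) x2=(-0.2766, -0.7085, 0.8134)
step 16: x0=(-0.2889, -0.6395, -0.4039) x1=(-0.2188, 1.2170, -0.3270) x2=(-0.2898, -0.6967, 0.8169)
step 17: x0=(-0.2660, -0.6180, -0.4286) x1=(-0.2220, 1.2189, -0.3056) x2=(-0.3029, -0.6841, 0.8197)
step 18: x0=(-0.2432, -0.5946, -0.4525) x1=(-0.2253, 1.2192, -0.2837) x2=(-0.3160, -0.6706, 0.8216)
step 19: x0=(-0.2203, -0.5693, -0.4755) x1=(-0.2286, 1.2178, -0.2614) x2=(-0.3291, -0.6562, 0.8229)
step 20: x0=(-0.1976, -0.5421, -0.4973) x1=(-0.2320, 1.2148, -0.2386) x2=(-0.3420, -0.6410, 0.8233)
step 21: x0=(-0.1750, -0.5132, -0.5180) x1=(-0.2354, 1.2102, -0.2154) x2=(-0.3549, -0.6249, 0.8229)
step 22: x0=(-0.1525, -0.4826, -0.5374) x1=(-0.2388, 1.2041, -0.1919) x2=(-0.3677, -0.6080, 0.8218)
step 23: x0=(-0.1303, -0.4503, -0.5554) x1=(-0.2423, 1.1965, -0.1680) x2=(-0.3804, -0.5903, 0.8198)
step 24: x0=(-0.1085, -0.4165, -0.5721) x1=(-0.2457, 1.1875, -0.1438) x2=(-0.3929, -0.5718, 0.8171)
step 25: x0=(-0.0869, -0.3812, -0.5872) x1=(-0.2492, 1.1770, -0.1194) x2=(-0.4053, -0.5525, 0.8136)
step 26: x0=(-0.0658, -0.3446, -0.6008) x1=(-0.2527, 1.1652, -0.0947) x2=(-0.4176, -0.5325, 0.8093)
step 27: x0=(-0.0452, -0.3068, -0.6127) x1=(-0.2563, 1.1522, -0.0698) x2=(-0.4297, -0.5117, 0.8043)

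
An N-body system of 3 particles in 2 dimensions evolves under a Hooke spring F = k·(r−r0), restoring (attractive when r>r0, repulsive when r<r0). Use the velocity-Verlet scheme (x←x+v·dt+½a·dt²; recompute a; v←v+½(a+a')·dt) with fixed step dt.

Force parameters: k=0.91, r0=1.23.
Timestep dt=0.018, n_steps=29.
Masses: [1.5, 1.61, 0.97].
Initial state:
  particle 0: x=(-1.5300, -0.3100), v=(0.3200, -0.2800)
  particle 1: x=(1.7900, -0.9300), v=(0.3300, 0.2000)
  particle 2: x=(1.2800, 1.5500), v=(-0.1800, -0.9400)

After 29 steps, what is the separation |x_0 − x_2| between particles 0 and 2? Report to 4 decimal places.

2.3979

step 0: x0=(-1.5300, -0.3100) x1=(1.7900, -0.9300) x2=(1.2800, 1.5500)
step 1: x0=(-1.5239, -0.3150) x1=(1.7957, -0.9262) x2=(1.2765, 1.5327)
step 2: x0=(-1.5170, -0.3198) x1=(1.8010, -0.9222) x2=(1.2726, 1.5147)
step 3: x0=(-1.5093, -0.3244) x1=(1.8059, -0.9178) x2=(1.2682, 1.4959)
step 4: x0=(-1.5009, -0.3289) x1=(1.8103, -0.9132) x2=(1.2634, 1.4764)
step 5: x0=(-1.4917, -0.3333) x1=(1.8143, -0.9083) x2=(1.2581, 1.4563)
step 6: x0=(-1.4818, -0.3375) x1=(1.8178, -0.9031) x2=(1.2524, 1.4354)
step 7: x0=(-1.4711, -0.3416) x1=(1.8209, -0.8976) x2=(1.2462, 1.4138)
step 8: x0=(-1.4597, -0.3455) x1=(1.8236, -0.8918) x2=(1.2397, 1.3916)
step 9: x0=(-1.4475, -0.3492) x1=(1.8259, -0.8858) x2=(1.2327, 1.3687)
step 10: x0=(-1.4347, -0.3529) x1=(1.8277, -0.8795) x2=(1.2252, 1.3452)
step 11: x0=(-1.4211, -0.3564) x1=(1.8291, -0.8730) x2=(1.2174, 1.3210)
step 12: x0=(-1.4067, -0.3597) x1=(1.8301, -0.8663) x2=(1.2092, 1.2962)
step 13: x0=(-1.3917, -0.3629) x1=(1.8306, -0.8593) x2=(1.2006, 1.2709)
step 14: x0=(-1.3760, -0.3660) x1=(1.8308, -0.8520) x2=(1.1916, 1.2449)
step 15: x0=(-1.3596, -0.3690) x1=(1.8305, -0.8446) x2=(1.1822, 1.2184)
step 16: x0=(-1.3425, -0.3718) x1=(1.8298, -0.8369) x2=(1.1725, 1.1913)
step 17: x0=(-1.3247, -0.3746) x1=(1.8287, -0.8290) x2=(1.1623, 1.1636)
step 18: x0=(-1.3063, -0.3771) x1=(1.8272, -0.8209) x2=(1.1519, 1.1355)
step 19: x0=(-1.2872, -0.3796) x1=(1.8253, -0.8126) x2=(1.1411, 1.1068)
step 20: x0=(-1.2675, -0.3820) x1=(1.8230, -0.8042) x2=(1.1299, 1.0777)
step 21: x0=(-1.2472, -0.3842) x1=(1.8203, -0.7955) x2=(1.1184, 1.0481)
step 22: x0=(-1.2262, -0.3864) x1=(1.8172, -0.7867) x2=(1.1066, 1.0180)
step 23: x0=(-1.2046, -0.3884) x1=(1.8137, -0.7777) x2=(1.0945, 0.9875)
step 24: x0=(-1.1824, -0.3904) x1=(1.8099, -0.7686) x2=(1.0821, 0.9566)
step 25: x0=(-1.1596, -0.3922) x1=(1.8057, -0.7593) x2=(1.0694, 0.9253)
step 26: x0=(-1.1363, -0.3939) x1=(1.8011, -0.7498) x2=(1.0564, 0.8936)
step 27: x0=(-1.1124, -0.3956) x1=(1.7962, -0.7403) x2=(1.0432, 0.8615)
step 28: x0=(-1.0879, -0.3972) x1=(1.7909, -0.7306) x2=(1.0297, 0.8291)
step 29: x0=(-1.0629, -0.3987) x1=(1.7852, -0.7208) x2=(1.0159, 0.7964)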